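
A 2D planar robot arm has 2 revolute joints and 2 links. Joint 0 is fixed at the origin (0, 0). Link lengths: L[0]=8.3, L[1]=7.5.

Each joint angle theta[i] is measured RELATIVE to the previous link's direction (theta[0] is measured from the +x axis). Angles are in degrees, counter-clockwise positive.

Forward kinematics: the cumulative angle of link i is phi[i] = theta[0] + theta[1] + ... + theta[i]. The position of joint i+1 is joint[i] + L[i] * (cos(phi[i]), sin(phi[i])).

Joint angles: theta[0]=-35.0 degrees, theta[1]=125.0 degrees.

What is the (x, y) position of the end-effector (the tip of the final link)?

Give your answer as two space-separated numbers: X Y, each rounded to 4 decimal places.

joint[0] = (0.0000, 0.0000)  (base)
link 0: phi[0] = -35 = -35 deg
  cos(-35 deg) = 0.8192, sin(-35 deg) = -0.5736
  joint[1] = (0.0000, 0.0000) + 8.3 * (0.8192, -0.5736) = (0.0000 + 6.7990, 0.0000 + -4.7607) = (6.7990, -4.7607)
link 1: phi[1] = -35 + 125 = 90 deg
  cos(90 deg) = 0.0000, sin(90 deg) = 1.0000
  joint[2] = (6.7990, -4.7607) + 7.5 * (0.0000, 1.0000) = (6.7990 + 0.0000, -4.7607 + 7.5000) = (6.7990, 2.7393)
End effector: (6.7990, 2.7393)

Answer: 6.7990 2.7393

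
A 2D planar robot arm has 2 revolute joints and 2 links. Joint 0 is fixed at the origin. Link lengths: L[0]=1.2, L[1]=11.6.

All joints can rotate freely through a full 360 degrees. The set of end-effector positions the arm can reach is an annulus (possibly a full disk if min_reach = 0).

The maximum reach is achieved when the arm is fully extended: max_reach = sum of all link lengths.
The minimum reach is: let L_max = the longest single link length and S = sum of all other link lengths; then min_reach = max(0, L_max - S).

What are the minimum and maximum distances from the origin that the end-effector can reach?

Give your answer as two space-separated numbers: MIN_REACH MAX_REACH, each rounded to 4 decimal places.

Answer: 10.4000 12.8000

Derivation:
Link lengths: [1.2, 11.6]
max_reach = 1.2 + 11.6 = 12.8
L_max = max([1.2, 11.6]) = 11.6
S (sum of others) = 12.8 - 11.6 = 1.2
min_reach = max(0, 11.6 - 1.2) = max(0, 10.4) = 10.4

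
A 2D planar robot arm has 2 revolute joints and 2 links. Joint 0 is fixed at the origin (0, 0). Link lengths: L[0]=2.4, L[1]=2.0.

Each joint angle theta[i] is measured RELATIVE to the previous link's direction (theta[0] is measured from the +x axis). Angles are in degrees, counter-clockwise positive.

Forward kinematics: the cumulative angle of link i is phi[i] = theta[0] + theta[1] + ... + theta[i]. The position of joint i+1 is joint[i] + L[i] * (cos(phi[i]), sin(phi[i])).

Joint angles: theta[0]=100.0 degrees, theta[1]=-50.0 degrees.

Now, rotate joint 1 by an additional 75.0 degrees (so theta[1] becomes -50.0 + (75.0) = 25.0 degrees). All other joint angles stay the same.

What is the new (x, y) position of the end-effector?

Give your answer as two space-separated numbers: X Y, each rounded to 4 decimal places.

Answer: -1.5639 4.0018

Derivation:
joint[0] = (0.0000, 0.0000)  (base)
link 0: phi[0] = 100 = 100 deg
  cos(100 deg) = -0.1736, sin(100 deg) = 0.9848
  joint[1] = (0.0000, 0.0000) + 2.4 * (-0.1736, 0.9848) = (0.0000 + -0.4168, 0.0000 + 2.3635) = (-0.4168, 2.3635)
link 1: phi[1] = 100 + 25 = 125 deg
  cos(125 deg) = -0.5736, sin(125 deg) = 0.8192
  joint[2] = (-0.4168, 2.3635) + 2 * (-0.5736, 0.8192) = (-0.4168 + -1.1472, 2.3635 + 1.6383) = (-1.5639, 4.0018)
End effector: (-1.5639, 4.0018)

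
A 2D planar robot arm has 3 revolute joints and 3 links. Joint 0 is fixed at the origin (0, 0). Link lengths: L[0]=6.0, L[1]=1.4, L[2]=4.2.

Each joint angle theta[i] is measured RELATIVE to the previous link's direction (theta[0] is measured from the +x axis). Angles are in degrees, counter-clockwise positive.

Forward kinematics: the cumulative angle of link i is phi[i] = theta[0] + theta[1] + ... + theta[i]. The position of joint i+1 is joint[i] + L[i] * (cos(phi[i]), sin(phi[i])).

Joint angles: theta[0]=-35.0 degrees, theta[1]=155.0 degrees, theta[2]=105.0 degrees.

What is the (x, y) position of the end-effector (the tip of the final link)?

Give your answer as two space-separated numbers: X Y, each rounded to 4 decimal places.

Answer: 1.2451 -5.1989

Derivation:
joint[0] = (0.0000, 0.0000)  (base)
link 0: phi[0] = -35 = -35 deg
  cos(-35 deg) = 0.8192, sin(-35 deg) = -0.5736
  joint[1] = (0.0000, 0.0000) + 6 * (0.8192, -0.5736) = (0.0000 + 4.9149, 0.0000 + -3.4415) = (4.9149, -3.4415)
link 1: phi[1] = -35 + 155 = 120 deg
  cos(120 deg) = -0.5000, sin(120 deg) = 0.8660
  joint[2] = (4.9149, -3.4415) + 1.4 * (-0.5000, 0.8660) = (4.9149 + -0.7000, -3.4415 + 1.2124) = (4.2149, -2.2290)
link 2: phi[2] = -35 + 155 + 105 = 225 deg
  cos(225 deg) = -0.7071, sin(225 deg) = -0.7071
  joint[3] = (4.2149, -2.2290) + 4.2 * (-0.7071, -0.7071) = (4.2149 + -2.9698, -2.2290 + -2.9698) = (1.2451, -5.1989)
End effector: (1.2451, -5.1989)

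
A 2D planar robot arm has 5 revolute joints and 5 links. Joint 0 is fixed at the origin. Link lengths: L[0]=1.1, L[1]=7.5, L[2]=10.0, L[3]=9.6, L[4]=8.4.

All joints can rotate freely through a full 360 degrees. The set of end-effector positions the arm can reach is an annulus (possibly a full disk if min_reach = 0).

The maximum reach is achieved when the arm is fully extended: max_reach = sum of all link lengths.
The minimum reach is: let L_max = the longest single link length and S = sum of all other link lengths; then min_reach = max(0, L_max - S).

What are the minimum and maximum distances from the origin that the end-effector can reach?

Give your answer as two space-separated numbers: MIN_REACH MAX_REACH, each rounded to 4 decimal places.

Link lengths: [1.1, 7.5, 10.0, 9.6, 8.4]
max_reach = 1.1 + 7.5 + 10 + 9.6 + 8.4 = 36.6
L_max = max([1.1, 7.5, 10.0, 9.6, 8.4]) = 10
S (sum of others) = 36.6 - 10 = 26.6
min_reach = max(0, 10 - 26.6) = max(0, -16.6) = 0

Answer: 0.0000 36.6000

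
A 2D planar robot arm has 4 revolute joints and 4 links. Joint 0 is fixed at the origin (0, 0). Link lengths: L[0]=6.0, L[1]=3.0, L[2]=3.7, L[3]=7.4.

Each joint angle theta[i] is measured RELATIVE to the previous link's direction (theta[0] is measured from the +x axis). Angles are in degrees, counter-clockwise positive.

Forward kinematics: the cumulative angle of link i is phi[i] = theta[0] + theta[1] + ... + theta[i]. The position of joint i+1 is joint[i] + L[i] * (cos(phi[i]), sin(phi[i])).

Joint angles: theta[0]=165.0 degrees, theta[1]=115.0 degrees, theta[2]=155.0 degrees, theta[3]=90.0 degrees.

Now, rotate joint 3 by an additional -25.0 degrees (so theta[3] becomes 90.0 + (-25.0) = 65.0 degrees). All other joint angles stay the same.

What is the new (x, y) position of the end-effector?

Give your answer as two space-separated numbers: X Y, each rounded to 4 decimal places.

joint[0] = (0.0000, 0.0000)  (base)
link 0: phi[0] = 165 = 165 deg
  cos(165 deg) = -0.9659, sin(165 deg) = 0.2588
  joint[1] = (0.0000, 0.0000) + 6 * (-0.9659, 0.2588) = (0.0000 + -5.7956, 0.0000 + 1.5529) = (-5.7956, 1.5529)
link 1: phi[1] = 165 + 115 = 280 deg
  cos(280 deg) = 0.1736, sin(280 deg) = -0.9848
  joint[2] = (-5.7956, 1.5529) + 3 * (0.1736, -0.9848) = (-5.7956 + 0.5209, 1.5529 + -2.9544) = (-5.2746, -1.4015)
link 2: phi[2] = 165 + 115 + 155 = 435 deg
  cos(435 deg) = 0.2588, sin(435 deg) = 0.9659
  joint[3] = (-5.2746, -1.4015) + 3.7 * (0.2588, 0.9659) = (-5.2746 + 0.9576, -1.4015 + 3.5739) = (-4.3170, 2.1724)
link 3: phi[3] = 165 + 115 + 155 + 65 = 500 deg
  cos(500 deg) = -0.7660, sin(500 deg) = 0.6428
  joint[4] = (-4.3170, 2.1724) + 7.4 * (-0.7660, 0.6428) = (-4.3170 + -5.6687, 2.1724 + 4.7566) = (-9.9857, 6.9290)
End effector: (-9.9857, 6.9290)

Answer: -9.9857 6.9290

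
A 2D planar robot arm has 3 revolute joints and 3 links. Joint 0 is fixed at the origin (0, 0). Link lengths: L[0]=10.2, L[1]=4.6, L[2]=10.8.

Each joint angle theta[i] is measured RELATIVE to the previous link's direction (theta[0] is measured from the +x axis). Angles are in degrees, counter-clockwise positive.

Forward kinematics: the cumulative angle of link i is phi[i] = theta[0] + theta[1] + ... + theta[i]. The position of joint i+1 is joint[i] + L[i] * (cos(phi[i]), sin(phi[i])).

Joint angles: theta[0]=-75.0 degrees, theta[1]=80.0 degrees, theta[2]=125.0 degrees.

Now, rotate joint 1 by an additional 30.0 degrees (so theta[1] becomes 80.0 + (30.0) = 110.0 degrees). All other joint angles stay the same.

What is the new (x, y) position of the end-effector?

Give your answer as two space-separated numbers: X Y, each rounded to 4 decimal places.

joint[0] = (0.0000, 0.0000)  (base)
link 0: phi[0] = -75 = -75 deg
  cos(-75 deg) = 0.2588, sin(-75 deg) = -0.9659
  joint[1] = (0.0000, 0.0000) + 10.2 * (0.2588, -0.9659) = (0.0000 + 2.6400, 0.0000 + -9.8524) = (2.6400, -9.8524)
link 1: phi[1] = -75 + 110 = 35 deg
  cos(35 deg) = 0.8192, sin(35 deg) = 0.5736
  joint[2] = (2.6400, -9.8524) + 4.6 * (0.8192, 0.5736) = (2.6400 + 3.7681, -9.8524 + 2.6385) = (6.4081, -7.2140)
link 2: phi[2] = -75 + 110 + 125 = 160 deg
  cos(160 deg) = -0.9397, sin(160 deg) = 0.3420
  joint[3] = (6.4081, -7.2140) + 10.8 * (-0.9397, 0.3420) = (6.4081 + -10.1487, -7.2140 + 3.6938) = (-3.7406, -3.5202)
End effector: (-3.7406, -3.5202)

Answer: -3.7406 -3.5202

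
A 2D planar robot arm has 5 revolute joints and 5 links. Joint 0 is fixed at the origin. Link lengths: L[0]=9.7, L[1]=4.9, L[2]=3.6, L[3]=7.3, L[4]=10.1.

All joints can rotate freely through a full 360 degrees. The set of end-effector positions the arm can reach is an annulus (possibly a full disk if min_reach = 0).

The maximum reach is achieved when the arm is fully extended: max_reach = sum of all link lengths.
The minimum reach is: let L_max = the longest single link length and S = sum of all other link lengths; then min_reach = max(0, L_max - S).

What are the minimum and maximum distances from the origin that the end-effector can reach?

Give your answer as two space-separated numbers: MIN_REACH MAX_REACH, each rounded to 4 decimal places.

Link lengths: [9.7, 4.9, 3.6, 7.3, 10.1]
max_reach = 9.7 + 4.9 + 3.6 + 7.3 + 10.1 = 35.6
L_max = max([9.7, 4.9, 3.6, 7.3, 10.1]) = 10.1
S (sum of others) = 35.6 - 10.1 = 25.5
min_reach = max(0, 10.1 - 25.5) = max(0, -15.4) = 0

Answer: 0.0000 35.6000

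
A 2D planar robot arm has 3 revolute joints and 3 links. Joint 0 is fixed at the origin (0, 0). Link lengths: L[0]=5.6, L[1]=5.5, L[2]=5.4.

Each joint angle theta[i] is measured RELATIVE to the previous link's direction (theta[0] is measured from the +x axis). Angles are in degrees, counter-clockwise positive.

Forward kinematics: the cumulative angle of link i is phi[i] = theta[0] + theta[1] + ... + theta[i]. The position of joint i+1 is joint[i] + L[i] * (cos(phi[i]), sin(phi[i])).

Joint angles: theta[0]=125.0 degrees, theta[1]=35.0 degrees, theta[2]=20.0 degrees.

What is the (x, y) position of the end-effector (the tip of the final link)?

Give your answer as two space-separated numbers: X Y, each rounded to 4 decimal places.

Answer: -13.7803 6.4684

Derivation:
joint[0] = (0.0000, 0.0000)  (base)
link 0: phi[0] = 125 = 125 deg
  cos(125 deg) = -0.5736, sin(125 deg) = 0.8192
  joint[1] = (0.0000, 0.0000) + 5.6 * (-0.5736, 0.8192) = (0.0000 + -3.2120, 0.0000 + 4.5873) = (-3.2120, 4.5873)
link 1: phi[1] = 125 + 35 = 160 deg
  cos(160 deg) = -0.9397, sin(160 deg) = 0.3420
  joint[2] = (-3.2120, 4.5873) + 5.5 * (-0.9397, 0.3420) = (-3.2120 + -5.1683, 4.5873 + 1.8811) = (-8.3803, 6.4684)
link 2: phi[2] = 125 + 35 + 20 = 180 deg
  cos(180 deg) = -1.0000, sin(180 deg) = 0.0000
  joint[3] = (-8.3803, 6.4684) + 5.4 * (-1.0000, 0.0000) = (-8.3803 + -5.4000, 6.4684 + 0.0000) = (-13.7803, 6.4684)
End effector: (-13.7803, 6.4684)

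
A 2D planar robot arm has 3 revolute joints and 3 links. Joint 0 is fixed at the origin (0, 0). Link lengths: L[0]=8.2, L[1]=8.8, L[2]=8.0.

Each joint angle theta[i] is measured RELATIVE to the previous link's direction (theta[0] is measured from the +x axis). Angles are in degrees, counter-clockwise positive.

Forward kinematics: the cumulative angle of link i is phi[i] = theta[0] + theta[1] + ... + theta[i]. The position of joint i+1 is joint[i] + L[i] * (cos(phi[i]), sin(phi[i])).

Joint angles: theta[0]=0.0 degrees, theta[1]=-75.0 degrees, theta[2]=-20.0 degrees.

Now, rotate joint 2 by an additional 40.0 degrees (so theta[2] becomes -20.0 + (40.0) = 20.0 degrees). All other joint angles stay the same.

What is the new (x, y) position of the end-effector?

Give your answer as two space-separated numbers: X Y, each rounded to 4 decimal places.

Answer: 15.0662 -15.0534

Derivation:
joint[0] = (0.0000, 0.0000)  (base)
link 0: phi[0] = 0 = 0 deg
  cos(0 deg) = 1.0000, sin(0 deg) = 0.0000
  joint[1] = (0.0000, 0.0000) + 8.2 * (1.0000, 0.0000) = (0.0000 + 8.2000, 0.0000 + 0.0000) = (8.2000, 0.0000)
link 1: phi[1] = 0 + -75 = -75 deg
  cos(-75 deg) = 0.2588, sin(-75 deg) = -0.9659
  joint[2] = (8.2000, 0.0000) + 8.8 * (0.2588, -0.9659) = (8.2000 + 2.2776, 0.0000 + -8.5001) = (10.4776, -8.5001)
link 2: phi[2] = 0 + -75 + 20 = -55 deg
  cos(-55 deg) = 0.5736, sin(-55 deg) = -0.8192
  joint[3] = (10.4776, -8.5001) + 8 * (0.5736, -0.8192) = (10.4776 + 4.5886, -8.5001 + -6.5532) = (15.0662, -15.0534)
End effector: (15.0662, -15.0534)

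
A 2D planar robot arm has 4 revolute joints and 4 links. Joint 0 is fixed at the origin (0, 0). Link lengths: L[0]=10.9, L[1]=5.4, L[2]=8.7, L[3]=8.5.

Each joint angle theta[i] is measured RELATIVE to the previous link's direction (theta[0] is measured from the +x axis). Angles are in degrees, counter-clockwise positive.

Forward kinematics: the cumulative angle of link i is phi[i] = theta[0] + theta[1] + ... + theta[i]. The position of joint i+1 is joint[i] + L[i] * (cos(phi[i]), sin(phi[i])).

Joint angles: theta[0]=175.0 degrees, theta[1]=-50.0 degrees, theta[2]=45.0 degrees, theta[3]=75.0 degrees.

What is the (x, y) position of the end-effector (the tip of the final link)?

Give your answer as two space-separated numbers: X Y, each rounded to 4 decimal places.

Answer: -26.1159 -0.8195

Derivation:
joint[0] = (0.0000, 0.0000)  (base)
link 0: phi[0] = 175 = 175 deg
  cos(175 deg) = -0.9962, sin(175 deg) = 0.0872
  joint[1] = (0.0000, 0.0000) + 10.9 * (-0.9962, 0.0872) = (0.0000 + -10.8585, 0.0000 + 0.9500) = (-10.8585, 0.9500)
link 1: phi[1] = 175 + -50 = 125 deg
  cos(125 deg) = -0.5736, sin(125 deg) = 0.8192
  joint[2] = (-10.8585, 0.9500) + 5.4 * (-0.5736, 0.8192) = (-10.8585 + -3.0973, 0.9500 + 4.4234) = (-13.9558, 5.3734)
link 2: phi[2] = 175 + -50 + 45 = 170 deg
  cos(170 deg) = -0.9848, sin(170 deg) = 0.1736
  joint[3] = (-13.9558, 5.3734) + 8.7 * (-0.9848, 0.1736) = (-13.9558 + -8.5678, 5.3734 + 1.5107) = (-22.5237, 6.8842)
link 3: phi[3] = 175 + -50 + 45 + 75 = 245 deg
  cos(245 deg) = -0.4226, sin(245 deg) = -0.9063
  joint[4] = (-22.5237, 6.8842) + 8.5 * (-0.4226, -0.9063) = (-22.5237 + -3.5923, 6.8842 + -7.7036) = (-26.1159, -0.8195)
End effector: (-26.1159, -0.8195)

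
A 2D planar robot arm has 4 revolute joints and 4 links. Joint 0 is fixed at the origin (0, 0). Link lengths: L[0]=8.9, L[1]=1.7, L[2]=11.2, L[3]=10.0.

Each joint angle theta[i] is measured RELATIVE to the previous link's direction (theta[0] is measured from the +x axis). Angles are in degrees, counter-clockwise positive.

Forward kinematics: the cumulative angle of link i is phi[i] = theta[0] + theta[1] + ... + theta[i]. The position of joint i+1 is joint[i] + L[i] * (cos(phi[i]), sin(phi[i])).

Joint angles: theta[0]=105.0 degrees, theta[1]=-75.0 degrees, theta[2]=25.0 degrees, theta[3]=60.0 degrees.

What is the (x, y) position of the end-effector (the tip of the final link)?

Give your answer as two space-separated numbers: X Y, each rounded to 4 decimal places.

Answer: 1.3666 27.6843

Derivation:
joint[0] = (0.0000, 0.0000)  (base)
link 0: phi[0] = 105 = 105 deg
  cos(105 deg) = -0.2588, sin(105 deg) = 0.9659
  joint[1] = (0.0000, 0.0000) + 8.9 * (-0.2588, 0.9659) = (0.0000 + -2.3035, 0.0000 + 8.5967) = (-2.3035, 8.5967)
link 1: phi[1] = 105 + -75 = 30 deg
  cos(30 deg) = 0.8660, sin(30 deg) = 0.5000
  joint[2] = (-2.3035, 8.5967) + 1.7 * (0.8660, 0.5000) = (-2.3035 + 1.4722, 8.5967 + 0.8500) = (-0.8312, 9.4467)
link 2: phi[2] = 105 + -75 + 25 = 55 deg
  cos(55 deg) = 0.5736, sin(55 deg) = 0.8192
  joint[3] = (-0.8312, 9.4467) + 11.2 * (0.5736, 0.8192) = (-0.8312 + 6.4241, 9.4467 + 9.1745) = (5.5928, 18.6212)
link 3: phi[3] = 105 + -75 + 25 + 60 = 115 deg
  cos(115 deg) = -0.4226, sin(115 deg) = 0.9063
  joint[4] = (5.5928, 18.6212) + 10 * (-0.4226, 0.9063) = (5.5928 + -4.2262, 18.6212 + 9.0631) = (1.3666, 27.6843)
End effector: (1.3666, 27.6843)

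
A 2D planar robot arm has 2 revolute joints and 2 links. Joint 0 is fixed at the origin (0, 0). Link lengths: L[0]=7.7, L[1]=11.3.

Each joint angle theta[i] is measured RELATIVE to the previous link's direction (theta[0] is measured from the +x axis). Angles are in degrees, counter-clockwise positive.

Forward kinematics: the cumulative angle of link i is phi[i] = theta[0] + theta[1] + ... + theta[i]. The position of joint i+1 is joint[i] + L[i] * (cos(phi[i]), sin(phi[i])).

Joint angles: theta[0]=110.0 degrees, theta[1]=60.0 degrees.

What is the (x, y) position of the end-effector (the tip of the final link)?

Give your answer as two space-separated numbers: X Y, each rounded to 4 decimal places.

Answer: -13.7619 9.1979

Derivation:
joint[0] = (0.0000, 0.0000)  (base)
link 0: phi[0] = 110 = 110 deg
  cos(110 deg) = -0.3420, sin(110 deg) = 0.9397
  joint[1] = (0.0000, 0.0000) + 7.7 * (-0.3420, 0.9397) = (0.0000 + -2.6336, 0.0000 + 7.2356) = (-2.6336, 7.2356)
link 1: phi[1] = 110 + 60 = 170 deg
  cos(170 deg) = -0.9848, sin(170 deg) = 0.1736
  joint[2] = (-2.6336, 7.2356) + 11.3 * (-0.9848, 0.1736) = (-2.6336 + -11.1283, 7.2356 + 1.9622) = (-13.7619, 9.1979)
End effector: (-13.7619, 9.1979)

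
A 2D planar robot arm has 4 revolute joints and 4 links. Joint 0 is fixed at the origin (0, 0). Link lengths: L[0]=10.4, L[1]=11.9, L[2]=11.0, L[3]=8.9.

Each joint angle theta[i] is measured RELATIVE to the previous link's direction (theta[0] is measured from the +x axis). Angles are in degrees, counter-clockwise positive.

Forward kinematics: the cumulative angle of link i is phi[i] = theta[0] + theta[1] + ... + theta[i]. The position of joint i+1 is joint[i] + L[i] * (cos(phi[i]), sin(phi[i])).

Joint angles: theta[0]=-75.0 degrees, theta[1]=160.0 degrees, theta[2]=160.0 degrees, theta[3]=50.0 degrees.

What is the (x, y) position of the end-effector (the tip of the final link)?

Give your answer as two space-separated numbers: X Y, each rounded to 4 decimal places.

joint[0] = (0.0000, 0.0000)  (base)
link 0: phi[0] = -75 = -75 deg
  cos(-75 deg) = 0.2588, sin(-75 deg) = -0.9659
  joint[1] = (0.0000, 0.0000) + 10.4 * (0.2588, -0.9659) = (0.0000 + 2.6917, 0.0000 + -10.0456) = (2.6917, -10.0456)
link 1: phi[1] = -75 + 160 = 85 deg
  cos(85 deg) = 0.0872, sin(85 deg) = 0.9962
  joint[2] = (2.6917, -10.0456) + 11.9 * (0.0872, 0.9962) = (2.6917 + 1.0372, -10.0456 + 11.8547) = (3.7289, 1.8091)
link 2: phi[2] = -75 + 160 + 160 = 245 deg
  cos(245 deg) = -0.4226, sin(245 deg) = -0.9063
  joint[3] = (3.7289, 1.8091) + 11 * (-0.4226, -0.9063) = (3.7289 + -4.6488, 1.8091 + -9.9694) = (-0.9199, -8.1603)
link 3: phi[3] = -75 + 160 + 160 + 50 = 295 deg
  cos(295 deg) = 0.4226, sin(295 deg) = -0.9063
  joint[4] = (-0.9199, -8.1603) + 8.9 * (0.4226, -0.9063) = (-0.9199 + 3.7613, -8.1603 + -8.0661) = (2.8414, -16.2264)
End effector: (2.8414, -16.2264)

Answer: 2.8414 -16.2264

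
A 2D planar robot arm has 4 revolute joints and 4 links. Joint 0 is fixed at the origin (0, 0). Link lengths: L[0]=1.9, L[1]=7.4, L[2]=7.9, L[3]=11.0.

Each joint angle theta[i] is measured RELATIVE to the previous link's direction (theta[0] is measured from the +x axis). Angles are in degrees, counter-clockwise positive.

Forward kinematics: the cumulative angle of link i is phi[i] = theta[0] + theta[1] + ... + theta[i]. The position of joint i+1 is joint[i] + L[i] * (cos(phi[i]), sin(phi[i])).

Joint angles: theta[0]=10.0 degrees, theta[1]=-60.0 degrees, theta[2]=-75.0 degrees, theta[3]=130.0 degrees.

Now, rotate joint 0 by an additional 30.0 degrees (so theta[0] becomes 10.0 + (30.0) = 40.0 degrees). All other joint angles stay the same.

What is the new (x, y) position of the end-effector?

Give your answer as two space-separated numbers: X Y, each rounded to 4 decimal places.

joint[0] = (0.0000, 0.0000)  (base)
link 0: phi[0] = 40 = 40 deg
  cos(40 deg) = 0.7660, sin(40 deg) = 0.6428
  joint[1] = (0.0000, 0.0000) + 1.9 * (0.7660, 0.6428) = (0.0000 + 1.4555, 0.0000 + 1.2213) = (1.4555, 1.2213)
link 1: phi[1] = 40 + -60 = -20 deg
  cos(-20 deg) = 0.9397, sin(-20 deg) = -0.3420
  joint[2] = (1.4555, 1.2213) + 7.4 * (0.9397, -0.3420) = (1.4555 + 6.9537, 1.2213 + -2.5309) = (8.4092, -1.3097)
link 2: phi[2] = 40 + -60 + -75 = -95 deg
  cos(-95 deg) = -0.0872, sin(-95 deg) = -0.9962
  joint[3] = (8.4092, -1.3097) + 7.9 * (-0.0872, -0.9962) = (8.4092 + -0.6885, -1.3097 + -7.8699) = (7.7207, -9.1796)
link 3: phi[3] = 40 + -60 + -75 + 130 = 35 deg
  cos(35 deg) = 0.8192, sin(35 deg) = 0.5736
  joint[4] = (7.7207, -9.1796) + 11 * (0.8192, 0.5736) = (7.7207 + 9.0107, -9.1796 + 6.3093) = (16.7314, -2.8702)
End effector: (16.7314, -2.8702)

Answer: 16.7314 -2.8702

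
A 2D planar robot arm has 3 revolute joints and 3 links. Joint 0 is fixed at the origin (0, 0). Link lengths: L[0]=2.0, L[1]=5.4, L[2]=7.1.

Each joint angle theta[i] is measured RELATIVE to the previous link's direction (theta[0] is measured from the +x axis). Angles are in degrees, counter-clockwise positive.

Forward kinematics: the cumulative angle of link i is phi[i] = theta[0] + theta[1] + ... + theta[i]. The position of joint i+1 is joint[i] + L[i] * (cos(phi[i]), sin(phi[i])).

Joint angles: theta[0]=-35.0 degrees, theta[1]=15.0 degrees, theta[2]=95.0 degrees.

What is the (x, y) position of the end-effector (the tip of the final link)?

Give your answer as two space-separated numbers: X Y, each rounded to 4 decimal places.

joint[0] = (0.0000, 0.0000)  (base)
link 0: phi[0] = -35 = -35 deg
  cos(-35 deg) = 0.8192, sin(-35 deg) = -0.5736
  joint[1] = (0.0000, 0.0000) + 2 * (0.8192, -0.5736) = (0.0000 + 1.6383, 0.0000 + -1.1472) = (1.6383, -1.1472)
link 1: phi[1] = -35 + 15 = -20 deg
  cos(-20 deg) = 0.9397, sin(-20 deg) = -0.3420
  joint[2] = (1.6383, -1.1472) + 5.4 * (0.9397, -0.3420) = (1.6383 + 5.0743, -1.1472 + -1.8469) = (6.7126, -2.9941)
link 2: phi[2] = -35 + 15 + 95 = 75 deg
  cos(75 deg) = 0.2588, sin(75 deg) = 0.9659
  joint[3] = (6.7126, -2.9941) + 7.1 * (0.2588, 0.9659) = (6.7126 + 1.8376, -2.9941 + 6.8581) = (8.5503, 3.8640)
End effector: (8.5503, 3.8640)

Answer: 8.5503 3.8640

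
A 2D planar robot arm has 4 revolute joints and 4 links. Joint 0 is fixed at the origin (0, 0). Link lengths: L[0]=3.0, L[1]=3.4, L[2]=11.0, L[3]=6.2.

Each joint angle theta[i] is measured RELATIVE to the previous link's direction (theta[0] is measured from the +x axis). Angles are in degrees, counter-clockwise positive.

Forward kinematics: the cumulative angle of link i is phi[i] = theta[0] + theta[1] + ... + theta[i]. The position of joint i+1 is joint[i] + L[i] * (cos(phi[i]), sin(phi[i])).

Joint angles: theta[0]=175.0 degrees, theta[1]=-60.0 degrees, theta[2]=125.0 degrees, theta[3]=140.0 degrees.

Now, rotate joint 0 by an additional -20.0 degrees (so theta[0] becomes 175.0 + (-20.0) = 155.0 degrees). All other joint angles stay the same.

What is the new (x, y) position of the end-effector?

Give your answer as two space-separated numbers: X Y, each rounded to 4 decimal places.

joint[0] = (0.0000, 0.0000)  (base)
link 0: phi[0] = 155 = 155 deg
  cos(155 deg) = -0.9063, sin(155 deg) = 0.4226
  joint[1] = (0.0000, 0.0000) + 3 * (-0.9063, 0.4226) = (0.0000 + -2.7189, 0.0000 + 1.2679) = (-2.7189, 1.2679)
link 1: phi[1] = 155 + -60 = 95 deg
  cos(95 deg) = -0.0872, sin(95 deg) = 0.9962
  joint[2] = (-2.7189, 1.2679) + 3.4 * (-0.0872, 0.9962) = (-2.7189 + -0.2963, 1.2679 + 3.3871) = (-3.0153, 4.6549)
link 2: phi[2] = 155 + -60 + 125 = 220 deg
  cos(220 deg) = -0.7660, sin(220 deg) = -0.6428
  joint[3] = (-3.0153, 4.6549) + 11 * (-0.7660, -0.6428) = (-3.0153 + -8.4265, 4.6549 + -7.0707) = (-11.4417, -2.4157)
link 3: phi[3] = 155 + -60 + 125 + 140 = 360 deg
  cos(360 deg) = 1.0000, sin(360 deg) = -0.0000
  joint[4] = (-11.4417, -2.4157) + 6.2 * (1.0000, -0.0000) = (-11.4417 + 6.2000, -2.4157 + -0.0000) = (-5.2417, -2.4157)
End effector: (-5.2417, -2.4157)

Answer: -5.2417 -2.4157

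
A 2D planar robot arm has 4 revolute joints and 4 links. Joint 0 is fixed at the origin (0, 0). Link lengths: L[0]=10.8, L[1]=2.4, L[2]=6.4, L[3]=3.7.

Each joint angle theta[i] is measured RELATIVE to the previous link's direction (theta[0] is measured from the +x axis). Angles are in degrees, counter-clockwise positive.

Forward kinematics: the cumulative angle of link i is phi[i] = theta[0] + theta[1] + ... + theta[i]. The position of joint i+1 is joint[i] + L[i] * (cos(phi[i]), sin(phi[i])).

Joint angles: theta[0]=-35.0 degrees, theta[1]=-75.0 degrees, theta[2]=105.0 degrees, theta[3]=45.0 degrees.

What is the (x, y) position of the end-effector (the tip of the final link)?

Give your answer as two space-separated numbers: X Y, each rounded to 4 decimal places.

joint[0] = (0.0000, 0.0000)  (base)
link 0: phi[0] = -35 = -35 deg
  cos(-35 deg) = 0.8192, sin(-35 deg) = -0.5736
  joint[1] = (0.0000, 0.0000) + 10.8 * (0.8192, -0.5736) = (0.0000 + 8.8468, 0.0000 + -6.1946) = (8.8468, -6.1946)
link 1: phi[1] = -35 + -75 = -110 deg
  cos(-110 deg) = -0.3420, sin(-110 deg) = -0.9397
  joint[2] = (8.8468, -6.1946) + 2.4 * (-0.3420, -0.9397) = (8.8468 + -0.8208, -6.1946 + -2.2553) = (8.0260, -8.4499)
link 2: phi[2] = -35 + -75 + 105 = -5 deg
  cos(-5 deg) = 0.9962, sin(-5 deg) = -0.0872
  joint[3] = (8.0260, -8.4499) + 6.4 * (0.9962, -0.0872) = (8.0260 + 6.3756, -8.4499 + -0.5578) = (14.4016, -9.0077)
link 3: phi[3] = -35 + -75 + 105 + 45 = 40 deg
  cos(40 deg) = 0.7660, sin(40 deg) = 0.6428
  joint[4] = (14.4016, -9.0077) + 3.7 * (0.7660, 0.6428) = (14.4016 + 2.8344, -9.0077 + 2.3783) = (17.2360, -6.6294)
End effector: (17.2360, -6.6294)

Answer: 17.2360 -6.6294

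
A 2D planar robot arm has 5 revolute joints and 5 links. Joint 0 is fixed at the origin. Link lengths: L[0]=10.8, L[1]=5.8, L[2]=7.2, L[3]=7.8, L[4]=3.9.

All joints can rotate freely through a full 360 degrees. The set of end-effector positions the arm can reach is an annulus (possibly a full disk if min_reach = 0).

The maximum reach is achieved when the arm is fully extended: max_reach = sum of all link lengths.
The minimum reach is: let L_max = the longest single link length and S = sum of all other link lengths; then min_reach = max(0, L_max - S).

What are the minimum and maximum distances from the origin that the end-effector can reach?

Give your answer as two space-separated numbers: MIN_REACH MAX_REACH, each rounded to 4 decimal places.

Answer: 0.0000 35.5000

Derivation:
Link lengths: [10.8, 5.8, 7.2, 7.8, 3.9]
max_reach = 10.8 + 5.8 + 7.2 + 7.8 + 3.9 = 35.5
L_max = max([10.8, 5.8, 7.2, 7.8, 3.9]) = 10.8
S (sum of others) = 35.5 - 10.8 = 24.7
min_reach = max(0, 10.8 - 24.7) = max(0, -13.9) = 0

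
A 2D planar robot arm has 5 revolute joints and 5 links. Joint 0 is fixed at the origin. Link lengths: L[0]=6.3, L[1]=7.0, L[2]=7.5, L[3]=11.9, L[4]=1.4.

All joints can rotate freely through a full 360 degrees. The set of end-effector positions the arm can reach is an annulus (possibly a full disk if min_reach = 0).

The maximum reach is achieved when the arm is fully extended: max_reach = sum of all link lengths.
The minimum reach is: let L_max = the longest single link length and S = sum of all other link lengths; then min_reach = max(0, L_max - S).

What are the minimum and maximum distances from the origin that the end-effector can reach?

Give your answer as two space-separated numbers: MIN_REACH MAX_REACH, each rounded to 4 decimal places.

Answer: 0.0000 34.1000

Derivation:
Link lengths: [6.3, 7.0, 7.5, 11.9, 1.4]
max_reach = 6.3 + 7 + 7.5 + 11.9 + 1.4 = 34.1
L_max = max([6.3, 7.0, 7.5, 11.9, 1.4]) = 11.9
S (sum of others) = 34.1 - 11.9 = 22.2
min_reach = max(0, 11.9 - 22.2) = max(0, -10.3) = 0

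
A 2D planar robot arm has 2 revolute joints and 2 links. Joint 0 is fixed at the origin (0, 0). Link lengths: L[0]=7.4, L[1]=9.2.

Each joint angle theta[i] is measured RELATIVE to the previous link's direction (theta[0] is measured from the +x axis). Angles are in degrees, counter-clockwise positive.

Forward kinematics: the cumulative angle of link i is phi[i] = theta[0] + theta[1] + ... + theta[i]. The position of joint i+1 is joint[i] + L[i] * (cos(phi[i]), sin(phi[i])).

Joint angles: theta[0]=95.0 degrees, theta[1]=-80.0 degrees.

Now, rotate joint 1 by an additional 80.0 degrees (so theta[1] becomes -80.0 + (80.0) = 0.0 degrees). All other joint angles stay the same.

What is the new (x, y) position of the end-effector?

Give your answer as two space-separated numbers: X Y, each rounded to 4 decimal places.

Answer: -1.4468 16.5368

Derivation:
joint[0] = (0.0000, 0.0000)  (base)
link 0: phi[0] = 95 = 95 deg
  cos(95 deg) = -0.0872, sin(95 deg) = 0.9962
  joint[1] = (0.0000, 0.0000) + 7.4 * (-0.0872, 0.9962) = (0.0000 + -0.6450, 0.0000 + 7.3718) = (-0.6450, 7.3718)
link 1: phi[1] = 95 + 0 = 95 deg
  cos(95 deg) = -0.0872, sin(95 deg) = 0.9962
  joint[2] = (-0.6450, 7.3718) + 9.2 * (-0.0872, 0.9962) = (-0.6450 + -0.8018, 7.3718 + 9.1650) = (-1.4468, 16.5368)
End effector: (-1.4468, 16.5368)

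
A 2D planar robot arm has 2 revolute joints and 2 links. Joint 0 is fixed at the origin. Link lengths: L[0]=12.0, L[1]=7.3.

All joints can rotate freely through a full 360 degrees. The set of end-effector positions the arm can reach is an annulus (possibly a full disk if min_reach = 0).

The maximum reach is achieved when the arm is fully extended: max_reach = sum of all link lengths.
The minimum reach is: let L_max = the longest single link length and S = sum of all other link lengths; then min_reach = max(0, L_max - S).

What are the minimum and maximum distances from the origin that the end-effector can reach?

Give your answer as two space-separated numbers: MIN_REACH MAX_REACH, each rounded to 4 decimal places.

Answer: 4.7000 19.3000

Derivation:
Link lengths: [12.0, 7.3]
max_reach = 12 + 7.3 = 19.3
L_max = max([12.0, 7.3]) = 12
S (sum of others) = 19.3 - 12 = 7.3
min_reach = max(0, 12 - 7.3) = max(0, 4.7) = 4.7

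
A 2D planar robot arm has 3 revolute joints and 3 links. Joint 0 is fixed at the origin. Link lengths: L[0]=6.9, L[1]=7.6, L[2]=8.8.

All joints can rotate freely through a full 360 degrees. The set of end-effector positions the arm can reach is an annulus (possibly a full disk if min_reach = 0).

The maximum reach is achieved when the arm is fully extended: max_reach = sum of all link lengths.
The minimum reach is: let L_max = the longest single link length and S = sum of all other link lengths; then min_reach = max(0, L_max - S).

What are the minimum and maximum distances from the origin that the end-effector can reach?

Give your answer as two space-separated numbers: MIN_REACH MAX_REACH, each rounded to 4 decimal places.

Link lengths: [6.9, 7.6, 8.8]
max_reach = 6.9 + 7.6 + 8.8 = 23.3
L_max = max([6.9, 7.6, 8.8]) = 8.8
S (sum of others) = 23.3 - 8.8 = 14.5
min_reach = max(0, 8.8 - 14.5) = max(0, -5.7) = 0

Answer: 0.0000 23.3000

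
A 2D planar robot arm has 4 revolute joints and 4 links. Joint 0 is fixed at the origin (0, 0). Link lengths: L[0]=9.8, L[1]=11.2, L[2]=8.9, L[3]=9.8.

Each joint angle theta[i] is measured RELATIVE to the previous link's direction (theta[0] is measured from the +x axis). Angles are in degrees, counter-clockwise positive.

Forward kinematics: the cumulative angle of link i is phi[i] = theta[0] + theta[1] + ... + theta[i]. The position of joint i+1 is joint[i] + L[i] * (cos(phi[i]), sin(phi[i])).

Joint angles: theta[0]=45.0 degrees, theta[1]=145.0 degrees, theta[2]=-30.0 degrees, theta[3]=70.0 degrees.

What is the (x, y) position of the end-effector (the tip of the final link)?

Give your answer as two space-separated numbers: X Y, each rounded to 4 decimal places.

Answer: -18.7628 0.5215

Derivation:
joint[0] = (0.0000, 0.0000)  (base)
link 0: phi[0] = 45 = 45 deg
  cos(45 deg) = 0.7071, sin(45 deg) = 0.7071
  joint[1] = (0.0000, 0.0000) + 9.8 * (0.7071, 0.7071) = (0.0000 + 6.9296, 0.0000 + 6.9296) = (6.9296, 6.9296)
link 1: phi[1] = 45 + 145 = 190 deg
  cos(190 deg) = -0.9848, sin(190 deg) = -0.1736
  joint[2] = (6.9296, 6.9296) + 11.2 * (-0.9848, -0.1736) = (6.9296 + -11.0298, 6.9296 + -1.9449) = (-4.1002, 4.9848)
link 2: phi[2] = 45 + 145 + -30 = 160 deg
  cos(160 deg) = -0.9397, sin(160 deg) = 0.3420
  joint[3] = (-4.1002, 4.9848) + 8.9 * (-0.9397, 0.3420) = (-4.1002 + -8.3633, 4.9848 + 3.0440) = (-12.4635, 8.0288)
link 3: phi[3] = 45 + 145 + -30 + 70 = 230 deg
  cos(230 deg) = -0.6428, sin(230 deg) = -0.7660
  joint[4] = (-12.4635, 8.0288) + 9.8 * (-0.6428, -0.7660) = (-12.4635 + -6.2993, 8.0288 + -7.5072) = (-18.7628, 0.5215)
End effector: (-18.7628, 0.5215)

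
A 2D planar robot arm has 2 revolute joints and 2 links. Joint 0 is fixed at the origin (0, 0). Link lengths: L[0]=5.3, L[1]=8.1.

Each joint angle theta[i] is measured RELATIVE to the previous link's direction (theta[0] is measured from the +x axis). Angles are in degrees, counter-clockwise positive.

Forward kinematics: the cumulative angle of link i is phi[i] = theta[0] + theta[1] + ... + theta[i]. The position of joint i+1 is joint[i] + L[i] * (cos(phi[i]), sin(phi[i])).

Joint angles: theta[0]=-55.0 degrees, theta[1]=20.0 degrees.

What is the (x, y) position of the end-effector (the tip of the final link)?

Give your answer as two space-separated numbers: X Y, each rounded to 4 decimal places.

joint[0] = (0.0000, 0.0000)  (base)
link 0: phi[0] = -55 = -55 deg
  cos(-55 deg) = 0.5736, sin(-55 deg) = -0.8192
  joint[1] = (0.0000, 0.0000) + 5.3 * (0.5736, -0.8192) = (0.0000 + 3.0400, 0.0000 + -4.3415) = (3.0400, -4.3415)
link 1: phi[1] = -55 + 20 = -35 deg
  cos(-35 deg) = 0.8192, sin(-35 deg) = -0.5736
  joint[2] = (3.0400, -4.3415) + 8.1 * (0.8192, -0.5736) = (3.0400 + 6.6351, -4.3415 + -4.6460) = (9.6751, -8.9875)
End effector: (9.6751, -8.9875)

Answer: 9.6751 -8.9875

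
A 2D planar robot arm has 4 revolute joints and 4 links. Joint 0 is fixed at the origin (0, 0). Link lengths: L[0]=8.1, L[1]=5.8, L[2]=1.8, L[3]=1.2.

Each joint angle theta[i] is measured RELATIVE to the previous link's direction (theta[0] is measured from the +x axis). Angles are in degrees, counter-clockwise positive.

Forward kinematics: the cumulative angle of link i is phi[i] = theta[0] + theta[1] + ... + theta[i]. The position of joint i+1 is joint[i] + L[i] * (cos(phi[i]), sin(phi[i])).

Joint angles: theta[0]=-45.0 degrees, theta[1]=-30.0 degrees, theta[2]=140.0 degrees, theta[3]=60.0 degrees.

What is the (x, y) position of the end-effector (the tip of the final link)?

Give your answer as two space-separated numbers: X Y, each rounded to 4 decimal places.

joint[0] = (0.0000, 0.0000)  (base)
link 0: phi[0] = -45 = -45 deg
  cos(-45 deg) = 0.7071, sin(-45 deg) = -0.7071
  joint[1] = (0.0000, 0.0000) + 8.1 * (0.7071, -0.7071) = (0.0000 + 5.7276, 0.0000 + -5.7276) = (5.7276, -5.7276)
link 1: phi[1] = -45 + -30 = -75 deg
  cos(-75 deg) = 0.2588, sin(-75 deg) = -0.9659
  joint[2] = (5.7276, -5.7276) + 5.8 * (0.2588, -0.9659) = (5.7276 + 1.5012, -5.7276 + -5.6024) = (7.2287, -11.3299)
link 2: phi[2] = -45 + -30 + 140 = 65 deg
  cos(65 deg) = 0.4226, sin(65 deg) = 0.9063
  joint[3] = (7.2287, -11.3299) + 1.8 * (0.4226, 0.9063) = (7.2287 + 0.7607, -11.3299 + 1.6314) = (7.9894, -9.6986)
link 3: phi[3] = -45 + -30 + 140 + 60 = 125 deg
  cos(125 deg) = -0.5736, sin(125 deg) = 0.8192
  joint[4] = (7.9894, -9.6986) + 1.2 * (-0.5736, 0.8192) = (7.9894 + -0.6883, -9.6986 + 0.9830) = (7.3011, -8.7156)
End effector: (7.3011, -8.7156)

Answer: 7.3011 -8.7156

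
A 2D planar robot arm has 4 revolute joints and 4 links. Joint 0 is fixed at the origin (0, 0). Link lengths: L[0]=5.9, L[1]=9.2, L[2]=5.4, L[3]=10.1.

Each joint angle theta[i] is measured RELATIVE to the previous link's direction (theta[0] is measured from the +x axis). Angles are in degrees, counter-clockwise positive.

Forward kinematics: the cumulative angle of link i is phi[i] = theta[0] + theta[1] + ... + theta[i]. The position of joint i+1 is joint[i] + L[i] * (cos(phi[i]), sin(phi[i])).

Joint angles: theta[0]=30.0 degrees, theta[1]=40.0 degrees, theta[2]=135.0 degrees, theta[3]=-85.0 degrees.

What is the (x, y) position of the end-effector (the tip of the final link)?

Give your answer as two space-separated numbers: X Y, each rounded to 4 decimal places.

Answer: -1.6879 18.0599

Derivation:
joint[0] = (0.0000, 0.0000)  (base)
link 0: phi[0] = 30 = 30 deg
  cos(30 deg) = 0.8660, sin(30 deg) = 0.5000
  joint[1] = (0.0000, 0.0000) + 5.9 * (0.8660, 0.5000) = (0.0000 + 5.1095, 0.0000 + 2.9500) = (5.1095, 2.9500)
link 1: phi[1] = 30 + 40 = 70 deg
  cos(70 deg) = 0.3420, sin(70 deg) = 0.9397
  joint[2] = (5.1095, 2.9500) + 9.2 * (0.3420, 0.9397) = (5.1095 + 3.1466, 2.9500 + 8.6452) = (8.2561, 11.5952)
link 2: phi[2] = 30 + 40 + 135 = 205 deg
  cos(205 deg) = -0.9063, sin(205 deg) = -0.4226
  joint[3] = (8.2561, 11.5952) + 5.4 * (-0.9063, -0.4226) = (8.2561 + -4.8941, 11.5952 + -2.2821) = (3.3621, 9.3130)
link 3: phi[3] = 30 + 40 + 135 + -85 = 120 deg
  cos(120 deg) = -0.5000, sin(120 deg) = 0.8660
  joint[4] = (3.3621, 9.3130) + 10.1 * (-0.5000, 0.8660) = (3.3621 + -5.0500, 9.3130 + 8.7469) = (-1.6879, 18.0599)
End effector: (-1.6879, 18.0599)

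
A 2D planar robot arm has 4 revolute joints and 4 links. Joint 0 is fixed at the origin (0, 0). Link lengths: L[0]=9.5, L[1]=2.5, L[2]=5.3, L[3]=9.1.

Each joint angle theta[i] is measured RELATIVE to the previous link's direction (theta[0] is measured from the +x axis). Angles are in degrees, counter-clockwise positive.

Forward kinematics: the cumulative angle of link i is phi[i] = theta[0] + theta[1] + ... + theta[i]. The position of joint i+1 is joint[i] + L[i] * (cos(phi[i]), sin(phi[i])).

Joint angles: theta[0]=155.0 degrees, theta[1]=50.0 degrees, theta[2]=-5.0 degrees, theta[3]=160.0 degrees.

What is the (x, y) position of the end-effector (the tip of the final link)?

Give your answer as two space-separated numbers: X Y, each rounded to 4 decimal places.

Answer: -6.7561 1.1456

Derivation:
joint[0] = (0.0000, 0.0000)  (base)
link 0: phi[0] = 155 = 155 deg
  cos(155 deg) = -0.9063, sin(155 deg) = 0.4226
  joint[1] = (0.0000, 0.0000) + 9.5 * (-0.9063, 0.4226) = (0.0000 + -8.6099, 0.0000 + 4.0149) = (-8.6099, 4.0149)
link 1: phi[1] = 155 + 50 = 205 deg
  cos(205 deg) = -0.9063, sin(205 deg) = -0.4226
  joint[2] = (-8.6099, 4.0149) + 2.5 * (-0.9063, -0.4226) = (-8.6099 + -2.2658, 4.0149 + -1.0565) = (-10.8757, 2.9583)
link 2: phi[2] = 155 + 50 + -5 = 200 deg
  cos(200 deg) = -0.9397, sin(200 deg) = -0.3420
  joint[3] = (-10.8757, 2.9583) + 5.3 * (-0.9397, -0.3420) = (-10.8757 + -4.9804, 2.9583 + -1.8127) = (-15.8561, 1.1456)
link 3: phi[3] = 155 + 50 + -5 + 160 = 360 deg
  cos(360 deg) = 1.0000, sin(360 deg) = -0.0000
  joint[4] = (-15.8561, 1.1456) + 9.1 * (1.0000, -0.0000) = (-15.8561 + 9.1000, 1.1456 + -0.0000) = (-6.7561, 1.1456)
End effector: (-6.7561, 1.1456)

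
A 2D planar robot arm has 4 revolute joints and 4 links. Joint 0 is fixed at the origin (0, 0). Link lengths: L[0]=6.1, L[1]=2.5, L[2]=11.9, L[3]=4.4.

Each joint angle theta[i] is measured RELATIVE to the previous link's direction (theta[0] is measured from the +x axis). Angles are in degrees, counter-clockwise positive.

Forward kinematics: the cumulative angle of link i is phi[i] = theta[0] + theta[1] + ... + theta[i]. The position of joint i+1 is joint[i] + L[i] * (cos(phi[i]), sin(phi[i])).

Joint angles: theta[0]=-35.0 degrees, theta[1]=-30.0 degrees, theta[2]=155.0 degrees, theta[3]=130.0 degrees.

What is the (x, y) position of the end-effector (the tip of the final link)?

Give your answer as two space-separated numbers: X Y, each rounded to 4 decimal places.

joint[0] = (0.0000, 0.0000)  (base)
link 0: phi[0] = -35 = -35 deg
  cos(-35 deg) = 0.8192, sin(-35 deg) = -0.5736
  joint[1] = (0.0000, 0.0000) + 6.1 * (0.8192, -0.5736) = (0.0000 + 4.9968, 0.0000 + -3.4988) = (4.9968, -3.4988)
link 1: phi[1] = -35 + -30 = -65 deg
  cos(-65 deg) = 0.4226, sin(-65 deg) = -0.9063
  joint[2] = (4.9968, -3.4988) + 2.5 * (0.4226, -0.9063) = (4.9968 + 1.0565, -3.4988 + -2.2658) = (6.0534, -5.7646)
link 2: phi[2] = -35 + -30 + 155 = 90 deg
  cos(90 deg) = 0.0000, sin(90 deg) = 1.0000
  joint[3] = (6.0534, -5.7646) + 11.9 * (0.0000, 1.0000) = (6.0534 + 0.0000, -5.7646 + 11.9000) = (6.0534, 6.1354)
link 3: phi[3] = -35 + -30 + 155 + 130 = 220 deg
  cos(220 deg) = -0.7660, sin(220 deg) = -0.6428
  joint[4] = (6.0534, 6.1354) + 4.4 * (-0.7660, -0.6428) = (6.0534 + -3.3706, 6.1354 + -2.8283) = (2.6828, 3.3071)
End effector: (2.6828, 3.3071)

Answer: 2.6828 3.3071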